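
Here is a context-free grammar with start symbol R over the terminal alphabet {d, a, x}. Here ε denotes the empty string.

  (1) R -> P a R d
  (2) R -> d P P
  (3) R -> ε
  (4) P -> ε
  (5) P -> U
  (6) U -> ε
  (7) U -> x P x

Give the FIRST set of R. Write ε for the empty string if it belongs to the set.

FIRST(U): from U->ε we get {ε}; from U->x P x we get {x}. So FIRST(U) = {ε, x}.
FIRST(P): from P->ε we get {ε}; from P->U we get {ε, x}. So FIRST(P) = {ε, x}.
FIRST(R): from R->P a R d we get {a, x}; from R->d P P we get {d}; from R->ε we get {ε}. So FIRST(R) = {ε, a, d, x}.

{ε, a, d, x}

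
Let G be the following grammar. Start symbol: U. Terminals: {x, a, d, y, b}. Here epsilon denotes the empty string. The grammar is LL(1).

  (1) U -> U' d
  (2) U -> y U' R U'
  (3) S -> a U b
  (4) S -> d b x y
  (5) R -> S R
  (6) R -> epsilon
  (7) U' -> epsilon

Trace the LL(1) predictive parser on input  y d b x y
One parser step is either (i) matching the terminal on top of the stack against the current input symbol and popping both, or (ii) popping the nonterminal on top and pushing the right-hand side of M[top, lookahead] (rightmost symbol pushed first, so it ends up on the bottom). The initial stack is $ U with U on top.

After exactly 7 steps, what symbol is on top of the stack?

x

step 1: stack=$ U  input=y d b x y $  — expand U -> y U' R U'
step 2: stack=$ U' R U' y  input=y d b x y $  — match y
step 3: stack=$ U' R U'  input=d b x y $  — expand U' -> epsilon
step 4: stack=$ U' R  input=d b x y $  — expand R -> S R
step 5: stack=$ U' R S  input=d b x y $  — expand S -> d b x y
step 6: stack=$ U' R y x b d  input=d b x y $  — match d
step 7: stack=$ U' R y x b  input=b x y $  — match b
Stack after step 7: $ U' R y x (top = x).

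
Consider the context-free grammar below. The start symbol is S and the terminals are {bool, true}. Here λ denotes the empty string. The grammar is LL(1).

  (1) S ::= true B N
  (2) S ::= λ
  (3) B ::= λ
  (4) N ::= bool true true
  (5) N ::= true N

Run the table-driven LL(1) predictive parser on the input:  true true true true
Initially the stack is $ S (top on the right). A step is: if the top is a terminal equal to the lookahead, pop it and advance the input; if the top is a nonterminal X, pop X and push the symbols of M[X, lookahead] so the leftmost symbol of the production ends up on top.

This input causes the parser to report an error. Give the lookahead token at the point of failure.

step 1: stack=$ S  input=true true true true $  — expand S ::= true B N
step 2: stack=$ N B true  input=true true true true $  — match true
step 3: stack=$ N B  input=true true true $  — expand B ::= λ
step 4: stack=$ N  input=true true true $  — expand N ::= true N
step 5: stack=$ N true  input=true true true $  — match true
step 6: stack=$ N  input=true true $  — expand N ::= true N
step 7: stack=$ N true  input=true true $  — match true
step 8: stack=$ N  input=true $  — expand N ::= true N
step 9: stack=$ N true  input=true $  — match true
step 10: stack=$ N  input=$  — error: M[N, $] is empty

$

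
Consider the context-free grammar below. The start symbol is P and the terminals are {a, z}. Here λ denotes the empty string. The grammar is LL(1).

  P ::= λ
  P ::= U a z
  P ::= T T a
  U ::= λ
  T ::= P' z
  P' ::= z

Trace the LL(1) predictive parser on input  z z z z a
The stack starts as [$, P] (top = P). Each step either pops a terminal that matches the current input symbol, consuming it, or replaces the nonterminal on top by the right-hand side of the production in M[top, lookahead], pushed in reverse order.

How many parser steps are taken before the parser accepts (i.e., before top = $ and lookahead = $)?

step 1: stack=$ P  input=z z z z a $  — expand P ::= T T a
step 2: stack=$ a T T  input=z z z z a $  — expand T ::= P' z
step 3: stack=$ a T z P'  input=z z z z a $  — expand P' ::= z
step 4: stack=$ a T z z  input=z z z z a $  — match z
step 5: stack=$ a T z  input=z z z a $  — match z
step 6: stack=$ a T  input=z z a $  — expand T ::= P' z
step 7: stack=$ a z P'  input=z z a $  — expand P' ::= z
step 8: stack=$ a z z  input=z z a $  — match z
step 9: stack=$ a z  input=z a $  — match z
step 10: stack=$ a  input=a $  — match a
Accept reached after 10 steps.

10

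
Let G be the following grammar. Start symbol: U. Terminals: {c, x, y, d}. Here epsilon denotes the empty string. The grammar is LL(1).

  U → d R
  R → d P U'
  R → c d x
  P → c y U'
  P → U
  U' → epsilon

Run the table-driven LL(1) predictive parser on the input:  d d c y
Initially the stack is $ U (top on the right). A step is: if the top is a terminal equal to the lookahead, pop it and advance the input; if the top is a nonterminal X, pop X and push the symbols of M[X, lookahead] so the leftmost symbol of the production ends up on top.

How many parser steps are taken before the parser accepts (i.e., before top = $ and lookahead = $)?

step 1: stack=$ U  input=d d c y $  — expand U → d R
step 2: stack=$ R d  input=d d c y $  — match d
step 3: stack=$ R  input=d c y $  — expand R → d P U'
step 4: stack=$ U' P d  input=d c y $  — match d
step 5: stack=$ U' P  input=c y $  — expand P → c y U'
step 6: stack=$ U' U' y c  input=c y $  — match c
step 7: stack=$ U' U' y  input=y $  — match y
step 8: stack=$ U' U'  input=$  — expand U' → epsilon
step 9: stack=$ U'  input=$  — expand U' → epsilon
Accept reached after 9 steps.

9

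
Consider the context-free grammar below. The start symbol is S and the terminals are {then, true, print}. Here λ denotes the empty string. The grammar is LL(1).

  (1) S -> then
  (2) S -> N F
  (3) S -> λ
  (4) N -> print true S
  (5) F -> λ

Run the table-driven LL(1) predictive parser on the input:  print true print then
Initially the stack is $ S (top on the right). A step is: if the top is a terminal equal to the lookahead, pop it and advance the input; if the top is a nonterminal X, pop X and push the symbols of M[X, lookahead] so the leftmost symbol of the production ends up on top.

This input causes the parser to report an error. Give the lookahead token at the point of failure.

then

     Stack               Input                    Action
  1  $ S                 print true print then $  expand S -> N F
  2  $ F N               print true print then $  expand N -> print true S
  3  $ F S true print    print true print then $  match print
  4  $ F S true          true print then $        match true
  5  $ F S               print then $             expand S -> N F
  6  $ F F N             print then $             expand N -> print true S
  7  $ F F S true print  print then $             match print
  8  $ F F S true        then $                   error: top is terminal true but lookahead is then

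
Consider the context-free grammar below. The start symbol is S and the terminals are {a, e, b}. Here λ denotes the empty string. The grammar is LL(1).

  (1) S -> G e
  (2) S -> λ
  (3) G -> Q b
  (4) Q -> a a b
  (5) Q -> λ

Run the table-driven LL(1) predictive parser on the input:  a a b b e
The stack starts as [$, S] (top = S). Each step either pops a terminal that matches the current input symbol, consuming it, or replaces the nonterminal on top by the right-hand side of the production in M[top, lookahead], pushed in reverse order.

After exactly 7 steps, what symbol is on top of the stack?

     Stack        Input        Action
  1  $ S          a a b b e $  expand S -> G e
  2  $ e G        a a b b e $  expand G -> Q b
  3  $ e b Q      a a b b e $  expand Q -> a a b
  4  $ e b b a a  a a b b e $  match a
  5  $ e b b a    a b b e $    match a
  6  $ e b b      b b e $      match b
  7  $ e b        b e $        match b
Stack after step 7: $ e (top = e).

e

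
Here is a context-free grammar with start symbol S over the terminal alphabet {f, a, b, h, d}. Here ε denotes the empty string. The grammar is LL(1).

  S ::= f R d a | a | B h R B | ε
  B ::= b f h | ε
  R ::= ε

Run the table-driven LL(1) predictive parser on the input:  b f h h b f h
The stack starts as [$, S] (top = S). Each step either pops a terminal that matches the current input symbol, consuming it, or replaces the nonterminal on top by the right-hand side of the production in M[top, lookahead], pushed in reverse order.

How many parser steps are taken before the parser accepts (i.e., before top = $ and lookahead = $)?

      Stack          Input            Action
   1  $ S            b f h h b f h $  expand S ::= B h R B
   2  $ B R h B      b f h h b f h $  expand B ::= b f h
   3  $ B R h h f b  b f h h b f h $  match b
   4  $ B R h h f    f h h b f h $    match f
   5  $ B R h h      h h b f h $      match h
   6  $ B R h        h b f h $        match h
   7  $ B R          b f h $          expand R ::= ε
   8  $ B            b f h $          expand B ::= b f h
   9  $ h f b        b f h $          match b
  10  $ h f          f h $            match f
  11  $ h            h $              match h
Accept reached after 11 steps.

11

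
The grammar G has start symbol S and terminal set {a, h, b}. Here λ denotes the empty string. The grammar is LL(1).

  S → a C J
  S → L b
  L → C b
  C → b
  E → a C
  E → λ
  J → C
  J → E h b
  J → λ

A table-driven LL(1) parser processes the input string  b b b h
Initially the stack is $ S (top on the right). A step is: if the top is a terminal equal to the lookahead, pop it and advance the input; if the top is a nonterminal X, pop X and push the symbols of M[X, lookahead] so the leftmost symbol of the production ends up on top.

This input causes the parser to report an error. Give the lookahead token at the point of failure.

step 1: stack=$ S  input=b b b h $  — expand S → L b
step 2: stack=$ b L  input=b b b h $  — expand L → C b
step 3: stack=$ b b C  input=b b b h $  — expand C → b
step 4: stack=$ b b b  input=b b b h $  — match b
step 5: stack=$ b b  input=b b h $  — match b
step 6: stack=$ b  input=b h $  — match b
step 7: stack=$  input=h $  — error: stack empty but input remains

h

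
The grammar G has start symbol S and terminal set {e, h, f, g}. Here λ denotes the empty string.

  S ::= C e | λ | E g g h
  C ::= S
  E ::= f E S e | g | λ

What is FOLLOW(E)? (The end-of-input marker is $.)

FIRST(E): from E::=f E S e we get {f}; from E::=g we get {g}; from E::=λ we get {λ}. So FIRST(E) = {λ, f, g}.
FIRST(S): from S::=C e we get {e, f, g}; from S::=λ we get {λ}; from S::=E g g h we get {f, g}. So FIRST(S) = {λ, e, f, g}.
FIRST(C): from C::=S we get {λ, e, f, g}. So FIRST(C) = {λ, e, f, g}.
FOLLOW(S) includes $ since S is the start symbol.
FOLLOW(C): in S::=C e, C is followed by e with FIRST {e}. Thus FOLLOW(C) = {e}.
FOLLOW(S): in C::=S, the suffix after S is empty, so FOLLOW(S) ⊇ FOLLOW(C) = {e}; in E::=f E S e, S is followed by e with FIRST {e}. Thus FOLLOW(S) = {$, e}.
FOLLOW(E): in S::=E g g h, E is followed by g g h with FIRST {g}; in E::=f E S e, E is followed by S e with FIRST {e, f, g}. Thus FOLLOW(E) = {e, f, g}.

{e, f, g}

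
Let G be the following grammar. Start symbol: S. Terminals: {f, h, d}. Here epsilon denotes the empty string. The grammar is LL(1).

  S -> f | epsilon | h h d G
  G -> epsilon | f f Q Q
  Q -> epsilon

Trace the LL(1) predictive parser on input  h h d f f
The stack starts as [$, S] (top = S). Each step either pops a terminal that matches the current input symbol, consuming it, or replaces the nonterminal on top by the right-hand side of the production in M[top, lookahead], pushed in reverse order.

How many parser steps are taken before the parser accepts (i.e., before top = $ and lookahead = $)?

step 1: stack=$ S  input=h h d f f $  — expand S -> h h d G
step 2: stack=$ G d h h  input=h h d f f $  — match h
step 3: stack=$ G d h  input=h d f f $  — match h
step 4: stack=$ G d  input=d f f $  — match d
step 5: stack=$ G  input=f f $  — expand G -> f f Q Q
step 6: stack=$ Q Q f f  input=f f $  — match f
step 7: stack=$ Q Q f  input=f $  — match f
step 8: stack=$ Q Q  input=$  — expand Q -> epsilon
step 9: stack=$ Q  input=$  — expand Q -> epsilon
Accept reached after 9 steps.

9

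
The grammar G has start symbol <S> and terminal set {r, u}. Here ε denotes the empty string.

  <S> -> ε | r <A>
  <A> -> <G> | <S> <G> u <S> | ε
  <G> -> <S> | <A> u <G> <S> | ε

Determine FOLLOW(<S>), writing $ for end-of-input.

FIRST(<S>) = {ε, r}
FIRST(<A>) = {ε, r, u}  (via <G>, <S> <G> u <S>)
FIRST(<G>) = {ε, r, u}  (via <S>, <A> u <G> <S>)
FOLLOW(<S>) includes $ since <S> is the start symbol.
FOLLOW(<S>): in <A>-><S> <G> u <S> (occurrence 1), <S> is followed by <G> u <S> with FIRST {r, u}; in <A>-><S> <G> u <S> (occurrence 2), the suffix after <S> is empty, so FOLLOW(<S>) ⊇ FOLLOW(<A>) = {$, r, u}; in <G>-><S>, the suffix after <S> is empty, so FOLLOW(<S>) ⊇ FOLLOW(<G>) = {$, r, u}; in <G>-><A> u <G> <S>, the suffix after <S> is empty, so FOLLOW(<S>) ⊇ FOLLOW(<G>) = {$, r, u}. Thus FOLLOW(<S>) = {$, r, u}.
FOLLOW(<A>): in <S>->r <A>, the suffix after <A> is empty, so FOLLOW(<A>) ⊇ FOLLOW(<S>) = {$, r, u}; in <G>-><A> u <G> <S>, <A> is followed by u <G> <S> with FIRST {u}. Thus FOLLOW(<A>) = {$, r, u}.
FOLLOW(<G>): in <A>-><G>, the suffix after <G> is empty, so FOLLOW(<G>) ⊇ FOLLOW(<A>) = {$, r, u}; in <A>-><S> <G> u <S>, <G> is followed by u <S> with FIRST {u}; in <G>-><A> u <G> <S>, <G> is followed by <S> with FIRST {ε, r}; in <G>-><A> u <G> <S>, the suffix after <G> is nullable (adds nothing new). Thus FOLLOW(<G>) = {$, r, u}.

{$, r, u}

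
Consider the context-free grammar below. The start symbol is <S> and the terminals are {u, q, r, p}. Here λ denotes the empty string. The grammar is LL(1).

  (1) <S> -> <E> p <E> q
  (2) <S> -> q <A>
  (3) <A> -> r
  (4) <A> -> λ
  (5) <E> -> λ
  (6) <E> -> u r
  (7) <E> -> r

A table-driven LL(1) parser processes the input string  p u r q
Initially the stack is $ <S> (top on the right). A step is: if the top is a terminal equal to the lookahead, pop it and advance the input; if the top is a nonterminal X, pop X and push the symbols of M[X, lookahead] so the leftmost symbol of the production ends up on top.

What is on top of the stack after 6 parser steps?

q

     Stack          Input      Action
  1  $ <S>          p u r q $  expand <S> -> <E> p <E> q
  2  $ q <E> p <E>  p u r q $  expand <E> -> λ
  3  $ q <E> p      p u r q $  match p
  4  $ q <E>        u r q $    expand <E> -> u r
  5  $ q r u        u r q $    match u
  6  $ q r          r q $      match r
Stack after step 6: $ q (top = q).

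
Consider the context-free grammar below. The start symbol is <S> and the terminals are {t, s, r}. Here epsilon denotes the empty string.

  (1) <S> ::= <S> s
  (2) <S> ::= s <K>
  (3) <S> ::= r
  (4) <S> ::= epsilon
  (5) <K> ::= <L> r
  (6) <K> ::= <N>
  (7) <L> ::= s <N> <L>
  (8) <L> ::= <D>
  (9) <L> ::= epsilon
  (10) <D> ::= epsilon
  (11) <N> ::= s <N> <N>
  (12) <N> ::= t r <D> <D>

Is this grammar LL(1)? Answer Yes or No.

FIRST(<S>) = {epsilon, r, s}
FIRST(<K>) = {r, s, t}
FIRST(<L>) = {epsilon, s}
FIRST(<D>) = {epsilon}
FIRST(<N>) = {s, t}
FOLLOW(<S>) = {$, s}
FOLLOW(<K>) = {$, s}
FOLLOW(<L>) = {r}
FOLLOW(<D>) = {$, r, s, t}
FOLLOW(<N>) = {$, r, s, t}
Cell M[<K>, s] receives both <K> ::= <L> r and <K> ::= <N> — the grammar is not LL(1).

No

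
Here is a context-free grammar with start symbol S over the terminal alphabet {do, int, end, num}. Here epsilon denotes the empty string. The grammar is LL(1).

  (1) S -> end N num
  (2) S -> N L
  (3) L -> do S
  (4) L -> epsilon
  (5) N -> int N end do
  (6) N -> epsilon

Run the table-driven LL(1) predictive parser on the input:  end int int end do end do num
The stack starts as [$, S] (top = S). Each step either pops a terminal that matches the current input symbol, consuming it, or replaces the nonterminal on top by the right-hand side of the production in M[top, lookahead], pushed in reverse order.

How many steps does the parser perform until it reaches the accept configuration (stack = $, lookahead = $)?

12

step 1: stack=$ S  input=end int int end do end do num $  — expand S -> end N num
step 2: stack=$ num N end  input=end int int end do end do num $  — match end
step 3: stack=$ num N  input=int int end do end do num $  — expand N -> int N end do
step 4: stack=$ num do end N int  input=int int end do end do num $  — match int
step 5: stack=$ num do end N  input=int end do end do num $  — expand N -> int N end do
step 6: stack=$ num do end do end N int  input=int end do end do num $  — match int
step 7: stack=$ num do end do end N  input=end do end do num $  — expand N -> epsilon
step 8: stack=$ num do end do end  input=end do end do num $  — match end
step 9: stack=$ num do end do  input=do end do num $  — match do
step 10: stack=$ num do end  input=end do num $  — match end
step 11: stack=$ num do  input=do num $  — match do
step 12: stack=$ num  input=num $  — match num
Accept reached after 12 steps.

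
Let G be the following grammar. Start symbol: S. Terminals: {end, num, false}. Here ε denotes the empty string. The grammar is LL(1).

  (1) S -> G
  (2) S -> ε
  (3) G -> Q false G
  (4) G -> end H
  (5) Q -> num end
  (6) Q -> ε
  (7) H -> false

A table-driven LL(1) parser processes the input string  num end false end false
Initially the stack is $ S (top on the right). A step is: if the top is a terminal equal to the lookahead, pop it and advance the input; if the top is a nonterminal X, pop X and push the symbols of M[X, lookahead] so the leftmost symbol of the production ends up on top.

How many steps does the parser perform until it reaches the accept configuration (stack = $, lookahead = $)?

10

      Stack              Input                      Action
   1  $ S                num end false end false $  expand S -> G
   2  $ G                num end false end false $  expand G -> Q false G
   3  $ G false Q        num end false end false $  expand Q -> num end
   4  $ G false end num  num end false end false $  match num
   5  $ G false end      end false end false $      match end
   6  $ G false          false end false $          match false
   7  $ G                end false $                expand G -> end H
   8  $ H end            end false $                match end
   9  $ H                false $                    expand H -> false
  10  $ false            false $                    match false
Accept reached after 10 steps.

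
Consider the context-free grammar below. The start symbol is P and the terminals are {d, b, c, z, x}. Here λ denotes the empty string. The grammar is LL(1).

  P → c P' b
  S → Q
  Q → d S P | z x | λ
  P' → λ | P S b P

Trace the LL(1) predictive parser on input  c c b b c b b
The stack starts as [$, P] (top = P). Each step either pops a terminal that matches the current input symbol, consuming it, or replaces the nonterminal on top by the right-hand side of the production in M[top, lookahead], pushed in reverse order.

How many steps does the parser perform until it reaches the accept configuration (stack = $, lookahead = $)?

      Stack             Input            Action
   1  $ P               c c b b c b b $  expand P → c P' b
   2  $ b P' c          c c b b c b b $  match c
   3  $ b P'            c b b c b b $    expand P' → P S b P
   4  $ b P b S P       c b b c b b $    expand P → c P' b
   5  $ b P b S b P' c  c b b c b b $    match c
   6  $ b P b S b P'    b b c b b $      expand P' → λ
   7  $ b P b S b       b b c b b $      match b
   8  $ b P b S         b c b b $        expand S → Q
   9  $ b P b Q         b c b b $        expand Q → λ
  10  $ b P b           b c b b $        match b
  11  $ b P             c b b $          expand P → c P' b
  12  $ b b P' c        c b b $          match c
  13  $ b b P'          b b $            expand P' → λ
  14  $ b b             b b $            match b
  15  $ b               b $              match b
Accept reached after 15 steps.

15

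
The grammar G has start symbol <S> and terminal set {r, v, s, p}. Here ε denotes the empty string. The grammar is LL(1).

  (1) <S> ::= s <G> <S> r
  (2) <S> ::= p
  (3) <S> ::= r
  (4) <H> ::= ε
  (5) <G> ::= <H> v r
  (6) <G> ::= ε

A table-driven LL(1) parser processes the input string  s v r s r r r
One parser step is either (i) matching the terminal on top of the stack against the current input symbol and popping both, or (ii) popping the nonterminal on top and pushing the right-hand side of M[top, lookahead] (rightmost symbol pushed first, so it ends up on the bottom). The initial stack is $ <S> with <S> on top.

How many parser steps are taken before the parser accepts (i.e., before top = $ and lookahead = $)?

      Stack            Input            Action
   1  $ <S>            s v r s r r r $  expand <S> ::= s <G> <S> r
   2  $ r <S> <G> s    s v r s r r r $  match s
   3  $ r <S> <G>      v r s r r r $    expand <G> ::= <H> v r
   4  $ r <S> r v <H>  v r s r r r $    expand <H> ::= ε
   5  $ r <S> r v      v r s r r r $    match v
   6  $ r <S> r        r s r r r $      match r
   7  $ r <S>          s r r r $        expand <S> ::= s <G> <S> r
   8  $ r r <S> <G> s  s r r r $        match s
   9  $ r r <S> <G>    r r r $          expand <G> ::= ε
  10  $ r r <S>        r r r $          expand <S> ::= r
  11  $ r r r          r r r $          match r
  12  $ r r            r r $            match r
  13  $ r              r $              match r
Accept reached after 13 steps.

13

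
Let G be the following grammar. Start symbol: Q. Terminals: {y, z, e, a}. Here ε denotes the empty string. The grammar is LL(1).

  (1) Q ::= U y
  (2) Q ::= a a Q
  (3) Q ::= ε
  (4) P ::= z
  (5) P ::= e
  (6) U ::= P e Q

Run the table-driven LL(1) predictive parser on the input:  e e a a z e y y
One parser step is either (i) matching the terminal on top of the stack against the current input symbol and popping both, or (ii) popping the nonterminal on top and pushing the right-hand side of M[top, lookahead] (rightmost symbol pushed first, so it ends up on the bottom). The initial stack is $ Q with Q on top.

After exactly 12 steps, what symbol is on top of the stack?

e

      Stack        Input              Action
   1  $ Q          e e a a z e y y $  expand Q ::= U y
   2  $ y U        e e a a z e y y $  expand U ::= P e Q
   3  $ y Q e P    e e a a z e y y $  expand P ::= e
   4  $ y Q e e    e e a a z e y y $  match e
   5  $ y Q e      e a a z e y y $    match e
   6  $ y Q        a a z e y y $      expand Q ::= a a Q
   7  $ y Q a a    a a z e y y $      match a
   8  $ y Q a      a z e y y $        match a
   9  $ y Q        z e y y $          expand Q ::= U y
  10  $ y y U      z e y y $          expand U ::= P e Q
  11  $ y y Q e P  z e y y $          expand P ::= z
  12  $ y y Q e z  z e y y $          match z
Stack after step 12: $ y y Q e (top = e).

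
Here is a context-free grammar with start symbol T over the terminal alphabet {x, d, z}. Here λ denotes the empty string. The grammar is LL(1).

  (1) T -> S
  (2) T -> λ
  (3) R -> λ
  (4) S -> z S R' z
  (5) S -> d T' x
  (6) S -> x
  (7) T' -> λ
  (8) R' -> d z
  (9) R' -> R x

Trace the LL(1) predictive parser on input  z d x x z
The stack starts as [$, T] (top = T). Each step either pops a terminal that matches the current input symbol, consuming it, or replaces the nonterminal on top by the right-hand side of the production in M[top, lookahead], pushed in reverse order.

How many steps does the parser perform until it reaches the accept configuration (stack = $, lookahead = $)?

11

step 1: stack=$ T  input=z d x x z $  — expand T -> S
step 2: stack=$ S  input=z d x x z $  — expand S -> z S R' z
step 3: stack=$ z R' S z  input=z d x x z $  — match z
step 4: stack=$ z R' S  input=d x x z $  — expand S -> d T' x
step 5: stack=$ z R' x T' d  input=d x x z $  — match d
step 6: stack=$ z R' x T'  input=x x z $  — expand T' -> λ
step 7: stack=$ z R' x  input=x x z $  — match x
step 8: stack=$ z R'  input=x z $  — expand R' -> R x
step 9: stack=$ z x R  input=x z $  — expand R -> λ
step 10: stack=$ z x  input=x z $  — match x
step 11: stack=$ z  input=z $  — match z
Accept reached after 11 steps.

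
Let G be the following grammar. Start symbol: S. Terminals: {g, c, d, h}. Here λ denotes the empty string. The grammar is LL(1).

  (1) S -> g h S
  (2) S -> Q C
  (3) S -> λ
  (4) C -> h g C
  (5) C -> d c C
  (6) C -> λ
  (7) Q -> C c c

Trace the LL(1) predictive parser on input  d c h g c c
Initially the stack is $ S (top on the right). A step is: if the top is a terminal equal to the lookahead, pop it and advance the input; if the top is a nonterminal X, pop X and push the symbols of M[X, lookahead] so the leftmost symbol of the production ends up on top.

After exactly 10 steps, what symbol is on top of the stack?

      Stack          Input          Action
   1  $ S            d c h g c c $  expand S -> Q C
   2  $ C Q          d c h g c c $  expand Q -> C c c
   3  $ C c c C      d c h g c c $  expand C -> d c C
   4  $ C c c C c d  d c h g c c $  match d
   5  $ C c c C c    c h g c c $    match c
   6  $ C c c C      h g c c $      expand C -> h g C
   7  $ C c c C g h  h g c c $      match h
   8  $ C c c C g    g c c $        match g
   9  $ C c c C      c c $          expand C -> λ
  10  $ C c c        c c $          match c
Stack after step 10: $ C c (top = c).

c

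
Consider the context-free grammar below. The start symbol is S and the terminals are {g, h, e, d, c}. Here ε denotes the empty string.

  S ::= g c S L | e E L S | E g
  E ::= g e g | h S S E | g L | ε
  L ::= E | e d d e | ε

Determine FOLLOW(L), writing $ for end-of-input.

{$, e, g, h}

FIRST(E) = {ε, g, h}
FIRST(S) = {e, g, h}  (via E g)
FIRST(L) = {ε, e, g, h}  (via E)
FOLLOW(S) includes $ since S is the start symbol.
FOLLOW(S): in S::=g c S L, S is followed by L with FIRST {ε, e, g, h}; in S::=g c S L, the suffix after S is nullable (adds nothing new); in S::=e E L S, the suffix after S is empty (adds nothing new); in E::=h S S E (occurrence 1), S is followed by S E with FIRST {e, g, h}; in E::=h S S E (occurrence 2), S is followed by E with FIRST {ε, g, h}; in E::=h S S E (occurrence 2), the suffix after S is nullable, so FOLLOW(S) ⊇ FOLLOW(E) = {$, e, g, h}. Thus FOLLOW(S) = {$, e, g, h}.
FOLLOW(E): in S::=e E L S, E is followed by L S with FIRST {e, g, h}; in S::=E g, E is followed by g with FIRST {g}; in E::=h S S E, the suffix after E is empty (adds nothing new); in L::=E, the suffix after E is empty, so FOLLOW(E) ⊇ FOLLOW(L) = {$, e, g, h}. Thus FOLLOW(E) = {$, e, g, h}.
FOLLOW(L): in S::=g c S L, the suffix after L is empty, so FOLLOW(L) ⊇ FOLLOW(S) = {$, e, g, h}; in S::=e E L S, L is followed by S with FIRST {e, g, h}; in E::=g L, the suffix after L is empty, so FOLLOW(L) ⊇ FOLLOW(E) = {$, e, g, h}. Thus FOLLOW(L) = {$, e, g, h}.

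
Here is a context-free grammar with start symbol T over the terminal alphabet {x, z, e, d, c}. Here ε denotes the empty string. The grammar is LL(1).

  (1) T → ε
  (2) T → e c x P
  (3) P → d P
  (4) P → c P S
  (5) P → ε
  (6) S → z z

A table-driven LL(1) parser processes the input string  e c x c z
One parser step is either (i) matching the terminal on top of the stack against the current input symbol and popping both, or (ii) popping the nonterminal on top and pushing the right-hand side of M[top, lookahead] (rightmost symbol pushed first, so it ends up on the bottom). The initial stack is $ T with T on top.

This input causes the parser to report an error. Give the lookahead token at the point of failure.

step 1: stack=$ T  input=e c x c z $  — expand T → e c x P
step 2: stack=$ P x c e  input=e c x c z $  — match e
step 3: stack=$ P x c  input=c x c z $  — match c
step 4: stack=$ P x  input=x c z $  — match x
step 5: stack=$ P  input=c z $  — expand P → c P S
step 6: stack=$ S P c  input=c z $  — match c
step 7: stack=$ S P  input=z $  — expand P → ε
step 8: stack=$ S  input=z $  — expand S → z z
step 9: stack=$ z z  input=z $  — match z
step 10: stack=$ z  input=$  — error: top is terminal z but lookahead is $

$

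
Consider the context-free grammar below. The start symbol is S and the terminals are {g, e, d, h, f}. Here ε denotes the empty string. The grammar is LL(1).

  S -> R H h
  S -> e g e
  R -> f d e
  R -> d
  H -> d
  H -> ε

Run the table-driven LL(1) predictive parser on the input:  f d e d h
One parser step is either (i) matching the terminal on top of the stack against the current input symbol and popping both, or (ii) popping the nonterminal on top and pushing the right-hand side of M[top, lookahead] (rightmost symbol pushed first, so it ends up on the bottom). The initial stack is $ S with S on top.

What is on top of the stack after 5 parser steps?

step 1: stack=$ S  input=f d e d h $  — expand S -> R H h
step 2: stack=$ h H R  input=f d e d h $  — expand R -> f d e
step 3: stack=$ h H e d f  input=f d e d h $  — match f
step 4: stack=$ h H e d  input=d e d h $  — match d
step 5: stack=$ h H e  input=e d h $  — match e
Stack after step 5: $ h H (top = H).

H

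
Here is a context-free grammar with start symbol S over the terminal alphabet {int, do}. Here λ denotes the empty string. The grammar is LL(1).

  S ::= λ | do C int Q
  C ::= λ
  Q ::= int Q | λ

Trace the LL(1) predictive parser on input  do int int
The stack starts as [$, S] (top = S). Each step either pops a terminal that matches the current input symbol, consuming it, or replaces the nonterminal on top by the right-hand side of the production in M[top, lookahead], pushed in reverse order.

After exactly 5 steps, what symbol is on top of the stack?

int

     Stack         Input         Action
  1  $ S           do int int $  expand S ::= do C int Q
  2  $ Q int C do  do int int $  match do
  3  $ Q int C     int int $     expand C ::= λ
  4  $ Q int       int int $     match int
  5  $ Q           int $         expand Q ::= int Q
Stack after step 5: $ Q int (top = int).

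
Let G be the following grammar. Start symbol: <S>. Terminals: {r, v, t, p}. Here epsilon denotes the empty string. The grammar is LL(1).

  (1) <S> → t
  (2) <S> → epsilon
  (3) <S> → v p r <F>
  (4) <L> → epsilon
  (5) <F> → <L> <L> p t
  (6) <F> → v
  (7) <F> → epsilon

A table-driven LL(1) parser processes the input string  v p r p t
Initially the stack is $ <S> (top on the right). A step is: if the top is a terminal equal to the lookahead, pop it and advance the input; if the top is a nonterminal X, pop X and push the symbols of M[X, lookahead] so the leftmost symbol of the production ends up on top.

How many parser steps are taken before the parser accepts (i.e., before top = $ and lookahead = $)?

9

     Stack          Input        Action
  1  $ <S>          v p r p t $  expand <S> → v p r <F>
  2  $ <F> r p v    v p r p t $  match v
  3  $ <F> r p      p r p t $    match p
  4  $ <F> r        r p t $      match r
  5  $ <F>          p t $        expand <F> → <L> <L> p t
  6  $ t p <L> <L>  p t $        expand <L> → epsilon
  7  $ t p <L>      p t $        expand <L> → epsilon
  8  $ t p          p t $        match p
  9  $ t            t $          match t
Accept reached after 9 steps.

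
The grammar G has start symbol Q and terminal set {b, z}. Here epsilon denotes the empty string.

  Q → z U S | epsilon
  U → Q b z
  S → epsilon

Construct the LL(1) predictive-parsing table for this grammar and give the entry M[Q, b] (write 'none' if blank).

Q → epsilon

FIRST(Q): from Q→z U S we get {z}; from Q→epsilon we get {epsilon}. So FIRST(Q) = {epsilon, z}.
FIRST(S): from S→epsilon we get {epsilon}. So FIRST(S) = {epsilon}.
FIRST(U): from U→Q b z we get {b, z}. So FIRST(U) = {b, z}.
FOLLOW(Q) includes $ since Q is the start symbol.
FOLLOW(Q): in U→Q b z, Q is followed by b z with FIRST {b}. Thus FOLLOW(Q) = {$, b}.
For Q → z U S: FIRST(z U S) = {z}, so it goes in M[Q, t] for t ∈ {z}.
For Q → epsilon: FIRST(epsilon) = {epsilon}, so it goes in M[Q, t] for t ∈ {}; since epsilon ∈ FIRST, also for every t ∈ FOLLOW(Q) = {$, b}.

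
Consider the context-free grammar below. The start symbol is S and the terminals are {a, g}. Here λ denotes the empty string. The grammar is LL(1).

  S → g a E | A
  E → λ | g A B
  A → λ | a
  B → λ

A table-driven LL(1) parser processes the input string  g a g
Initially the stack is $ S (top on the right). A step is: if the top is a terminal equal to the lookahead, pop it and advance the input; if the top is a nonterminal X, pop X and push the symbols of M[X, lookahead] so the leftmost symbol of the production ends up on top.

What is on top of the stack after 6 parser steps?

B

     Stack    Input    Action
  1  $ S      g a g $  expand S → g a E
  2  $ E a g  g a g $  match g
  3  $ E a    a g $    match a
  4  $ E      g $      expand E → g A B
  5  $ B A g  g $      match g
  6  $ B A    $        expand A → λ
Stack after step 6: $ B (top = B).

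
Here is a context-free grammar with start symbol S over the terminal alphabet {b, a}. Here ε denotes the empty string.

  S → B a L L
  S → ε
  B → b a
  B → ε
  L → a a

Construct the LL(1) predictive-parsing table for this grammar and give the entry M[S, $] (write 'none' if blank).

S → ε

FIRST(B) = {ε, b}
FIRST(L) = {a}
FIRST(S) = {ε, a, b}  (via B a L L)
FOLLOW(S) includes $ since S is the start symbol.
FOLLOW(S): S appears on no right-hand side. Thus FOLLOW(S) = {$}.
For S → B a L L: FIRST(B a L L) = {a, b}, so it goes in M[S, t] for t ∈ {a, b}.
For S → ε: FIRST(ε) = {ε}, so it goes in M[S, t] for t ∈ {}; since ε ∈ FIRST, also for every t ∈ FOLLOW(S) = {$}.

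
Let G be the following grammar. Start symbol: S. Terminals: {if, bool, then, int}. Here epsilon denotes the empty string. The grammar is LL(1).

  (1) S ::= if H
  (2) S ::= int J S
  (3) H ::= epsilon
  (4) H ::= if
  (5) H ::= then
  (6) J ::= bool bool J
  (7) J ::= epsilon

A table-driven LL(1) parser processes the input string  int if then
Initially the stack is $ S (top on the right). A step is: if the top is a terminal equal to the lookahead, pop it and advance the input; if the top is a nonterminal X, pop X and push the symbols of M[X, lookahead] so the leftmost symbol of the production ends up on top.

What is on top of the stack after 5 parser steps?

step 1: stack=$ S  input=int if then $  — expand S ::= int J S
step 2: stack=$ S J int  input=int if then $  — match int
step 3: stack=$ S J  input=if then $  — expand J ::= epsilon
step 4: stack=$ S  input=if then $  — expand S ::= if H
step 5: stack=$ H if  input=if then $  — match if
Stack after step 5: $ H (top = H).

H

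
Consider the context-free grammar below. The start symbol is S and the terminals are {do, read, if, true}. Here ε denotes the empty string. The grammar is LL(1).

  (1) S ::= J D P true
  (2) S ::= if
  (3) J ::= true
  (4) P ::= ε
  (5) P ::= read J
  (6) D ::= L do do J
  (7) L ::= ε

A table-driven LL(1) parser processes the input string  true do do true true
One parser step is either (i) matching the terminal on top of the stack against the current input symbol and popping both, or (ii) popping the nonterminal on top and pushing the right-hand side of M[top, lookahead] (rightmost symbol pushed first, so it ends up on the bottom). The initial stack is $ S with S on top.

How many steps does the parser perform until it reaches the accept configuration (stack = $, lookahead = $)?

      Stack               Input                   Action
   1  $ S                 true do do true true $  expand S ::= J D P true
   2  $ true P D J        true do do true true $  expand J ::= true
   3  $ true P D true     true do do true true $  match true
   4  $ true P D          do do true true $       expand D ::= L do do J
   5  $ true P J do do L  do do true true $       expand L ::= ε
   6  $ true P J do do    do do true true $       match do
   7  $ true P J do       do true true $          match do
   8  $ true P J          true true $             expand J ::= true
   9  $ true P true       true true $             match true
  10  $ true P            true $                  expand P ::= ε
  11  $ true              true $                  match true
Accept reached after 11 steps.

11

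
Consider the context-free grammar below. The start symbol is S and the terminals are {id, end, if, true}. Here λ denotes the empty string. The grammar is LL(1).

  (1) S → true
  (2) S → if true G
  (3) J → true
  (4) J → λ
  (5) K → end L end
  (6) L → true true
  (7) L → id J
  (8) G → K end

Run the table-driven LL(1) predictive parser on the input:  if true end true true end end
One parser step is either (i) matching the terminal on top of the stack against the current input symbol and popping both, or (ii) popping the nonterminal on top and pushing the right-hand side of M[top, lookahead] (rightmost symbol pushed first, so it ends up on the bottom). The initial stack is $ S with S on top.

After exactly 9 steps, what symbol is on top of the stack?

end

     Stack                Input                            Action
  1  $ S                  if true end true true end end $  expand S → if true G
  2  $ G true if          if true end true true end end $  match if
  3  $ G true             true end true true end end $     match true
  4  $ G                  end true true end end $          expand G → K end
  5  $ end K              end true true end end $          expand K → end L end
  6  $ end end L end      end true true end end $          match end
  7  $ end end L          true true end end $              expand L → true true
  8  $ end end true true  true true end end $              match true
  9  $ end end true       true end end $                   match true
Stack after step 9: $ end end (top = end).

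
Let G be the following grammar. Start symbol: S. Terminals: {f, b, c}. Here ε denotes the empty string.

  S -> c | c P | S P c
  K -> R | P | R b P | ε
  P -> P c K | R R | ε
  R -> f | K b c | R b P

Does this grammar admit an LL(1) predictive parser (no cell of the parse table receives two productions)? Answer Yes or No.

FIRST(S) = {c}
FIRST(K) = {ε, b, c, f}
FIRST(P) = {ε, b, c, f}
FIRST(R) = {b, c, f}
FOLLOW(S) = {$, b, c, f}
FOLLOW(K) = {$, b, c, f}
FOLLOW(P) = {$, b, c, f}
FOLLOW(R) = {$, b, c, f}
Cell M[K, $] receives both K -> P and K -> ε — the grammar is not LL(1).

No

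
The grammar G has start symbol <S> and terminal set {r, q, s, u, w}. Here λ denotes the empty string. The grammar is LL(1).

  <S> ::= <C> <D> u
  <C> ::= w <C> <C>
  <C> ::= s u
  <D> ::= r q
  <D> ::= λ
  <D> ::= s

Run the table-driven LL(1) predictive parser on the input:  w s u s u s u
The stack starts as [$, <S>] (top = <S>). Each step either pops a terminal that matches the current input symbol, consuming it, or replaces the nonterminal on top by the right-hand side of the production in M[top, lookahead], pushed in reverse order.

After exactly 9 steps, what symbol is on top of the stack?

<D>

step 1: stack=$ <S>  input=w s u s u s u $  — expand <S> ::= <C> <D> u
step 2: stack=$ u <D> <C>  input=w s u s u s u $  — expand <C> ::= w <C> <C>
step 3: stack=$ u <D> <C> <C> w  input=w s u s u s u $  — match w
step 4: stack=$ u <D> <C> <C>  input=s u s u s u $  — expand <C> ::= s u
step 5: stack=$ u <D> <C> u s  input=s u s u s u $  — match s
step 6: stack=$ u <D> <C> u  input=u s u s u $  — match u
step 7: stack=$ u <D> <C>  input=s u s u $  — expand <C> ::= s u
step 8: stack=$ u <D> u s  input=s u s u $  — match s
step 9: stack=$ u <D> u  input=u s u $  — match u
Stack after step 9: $ u <D> (top = <D>).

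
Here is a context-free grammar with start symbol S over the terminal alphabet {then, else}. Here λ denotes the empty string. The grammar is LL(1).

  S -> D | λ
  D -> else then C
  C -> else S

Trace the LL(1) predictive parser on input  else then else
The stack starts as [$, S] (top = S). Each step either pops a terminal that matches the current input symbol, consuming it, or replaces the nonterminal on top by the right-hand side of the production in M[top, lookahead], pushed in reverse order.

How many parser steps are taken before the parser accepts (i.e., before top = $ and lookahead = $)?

step 1: stack=$ S  input=else then else $  — expand S -> D
step 2: stack=$ D  input=else then else $  — expand D -> else then C
step 3: stack=$ C then else  input=else then else $  — match else
step 4: stack=$ C then  input=then else $  — match then
step 5: stack=$ C  input=else $  — expand C -> else S
step 6: stack=$ S else  input=else $  — match else
step 7: stack=$ S  input=$  — expand S -> λ
Accept reached after 7 steps.

7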